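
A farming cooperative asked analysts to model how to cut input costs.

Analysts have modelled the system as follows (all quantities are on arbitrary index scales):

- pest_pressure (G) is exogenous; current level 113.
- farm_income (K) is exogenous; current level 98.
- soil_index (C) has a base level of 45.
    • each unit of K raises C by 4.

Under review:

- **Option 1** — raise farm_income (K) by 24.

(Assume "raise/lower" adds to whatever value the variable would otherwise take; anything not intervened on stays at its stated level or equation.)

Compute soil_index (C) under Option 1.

Option 1 (K + 24):
  K = 98 + 24 = 122
  C = 45 + 4·122 = 533

533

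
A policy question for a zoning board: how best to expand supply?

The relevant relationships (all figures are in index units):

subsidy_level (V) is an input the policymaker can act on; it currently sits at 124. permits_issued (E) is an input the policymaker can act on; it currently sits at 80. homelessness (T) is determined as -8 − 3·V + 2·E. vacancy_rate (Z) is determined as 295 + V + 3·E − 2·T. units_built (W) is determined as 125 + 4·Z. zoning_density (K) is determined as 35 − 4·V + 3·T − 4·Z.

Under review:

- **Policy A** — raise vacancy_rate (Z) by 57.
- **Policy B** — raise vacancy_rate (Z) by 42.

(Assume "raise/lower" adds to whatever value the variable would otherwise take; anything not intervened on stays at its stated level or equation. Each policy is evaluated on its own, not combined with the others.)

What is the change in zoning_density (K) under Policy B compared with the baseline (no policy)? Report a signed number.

-168

Baseline:
  V = 124
  E = 80
  T = -8 − 3·124 + 2·80 = -220
  Z = 295 + 124 + 3·80 − 2·(-220) = 1099
  K = 35 − 4·124 + 3·(-220) − 4·1099 = -5517
Policy B (Z + 42):
  V = 124
  E = 80
  T = -8 − 3·124 + 2·80 = -220
  Z = 295 + 124 + 3·80 − 2·(-220) (+42 from intervention) = 1141
  K = 35 − 4·124 + 3·(-220) − 4·1141 = -5685
Change in K: -5685 − (-5517) = -168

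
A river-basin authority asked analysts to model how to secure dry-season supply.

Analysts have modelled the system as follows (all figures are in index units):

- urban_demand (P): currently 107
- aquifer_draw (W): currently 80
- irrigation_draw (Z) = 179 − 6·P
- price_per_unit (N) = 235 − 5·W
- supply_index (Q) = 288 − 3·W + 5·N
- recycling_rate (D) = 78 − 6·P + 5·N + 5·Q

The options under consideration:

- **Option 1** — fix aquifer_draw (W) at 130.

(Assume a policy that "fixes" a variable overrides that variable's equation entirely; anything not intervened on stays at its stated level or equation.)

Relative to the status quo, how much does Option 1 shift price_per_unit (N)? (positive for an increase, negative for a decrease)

Baseline:
  W = 80
  N = 235 − 5·80 = -165
Option 1 (W := 130):
  W = 130
  N = 235 − 5·130 = -415
Change in N: -415 − (-165) = -250

-250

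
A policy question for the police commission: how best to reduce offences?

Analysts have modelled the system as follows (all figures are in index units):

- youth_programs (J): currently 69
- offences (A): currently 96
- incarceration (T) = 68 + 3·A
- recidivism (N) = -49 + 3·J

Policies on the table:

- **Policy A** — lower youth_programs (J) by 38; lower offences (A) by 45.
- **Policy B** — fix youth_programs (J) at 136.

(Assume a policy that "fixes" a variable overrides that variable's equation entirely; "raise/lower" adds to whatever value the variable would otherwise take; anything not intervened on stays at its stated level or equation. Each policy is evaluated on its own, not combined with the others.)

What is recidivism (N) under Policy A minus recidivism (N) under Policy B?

Policy A (J − 38, A − 45):
  J = 69 − 38 = 31
  N = -49 + 3·31 = 44
Policy B (J := 136):
  J = 136
  N = -49 + 3·136 = 359
N: 44 − 359 = -315

-315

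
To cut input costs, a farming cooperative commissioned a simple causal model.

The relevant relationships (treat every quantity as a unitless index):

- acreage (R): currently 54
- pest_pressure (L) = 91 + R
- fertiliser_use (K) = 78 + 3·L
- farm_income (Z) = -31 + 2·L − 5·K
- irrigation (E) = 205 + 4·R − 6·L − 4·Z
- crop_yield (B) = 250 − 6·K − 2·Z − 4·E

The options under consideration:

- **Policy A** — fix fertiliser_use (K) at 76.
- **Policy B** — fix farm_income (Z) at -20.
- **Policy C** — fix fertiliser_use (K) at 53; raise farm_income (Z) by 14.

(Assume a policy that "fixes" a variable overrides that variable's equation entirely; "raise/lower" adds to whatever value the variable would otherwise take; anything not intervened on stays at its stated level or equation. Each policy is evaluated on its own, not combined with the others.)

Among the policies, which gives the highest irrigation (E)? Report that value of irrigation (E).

35

Policy A (K := 76):
  R = 54
  L = 91 + 54 = 145
  K = 76
  Z = -31 + 2·145 − 5·76 = -121
  E = 205 + 4·54 − 6·145 − 4·(-121) = 35
Policy B (Z := -20):
  R = 54
  L = 91 + 54 = 145
  K = 78 + 3·145 = 513
  Z = -20
  E = 205 + 4·54 − 6·145 − 4·(-20) = -369
Policy C (K := 53, Z + 14):
  R = 54
  L = 91 + 54 = 145
  K = 53
  Z = -31 + 2·145 − 5·53 (+14 from intervention) = 8
  E = 205 + 4·54 − 6·145 − 4·8 = -481
Comparing — Policy A: E=35, Policy B: E=-369, Policy C: E=-481. Highest is 35 (Policy A).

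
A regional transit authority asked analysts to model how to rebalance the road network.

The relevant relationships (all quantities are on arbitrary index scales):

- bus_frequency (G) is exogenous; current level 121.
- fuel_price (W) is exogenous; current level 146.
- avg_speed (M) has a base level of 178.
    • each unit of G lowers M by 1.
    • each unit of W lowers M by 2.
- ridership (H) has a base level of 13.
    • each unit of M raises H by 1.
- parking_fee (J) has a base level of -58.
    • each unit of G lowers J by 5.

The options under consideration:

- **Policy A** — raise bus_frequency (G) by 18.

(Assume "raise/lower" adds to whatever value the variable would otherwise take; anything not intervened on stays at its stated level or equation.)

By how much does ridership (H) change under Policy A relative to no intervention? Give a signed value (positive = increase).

-18

Baseline:
  G = 121
  W = 146
  M = 178 − 121 − 2·146 = -235
  H = 13 + (-235) = -222
Policy A (G + 18):
  G = 121 + 18 = 139
  W = 146
  M = 178 − 139 − 2·146 = -253
  H = 13 + (-253) = -240
Change in H: -240 − (-222) = -18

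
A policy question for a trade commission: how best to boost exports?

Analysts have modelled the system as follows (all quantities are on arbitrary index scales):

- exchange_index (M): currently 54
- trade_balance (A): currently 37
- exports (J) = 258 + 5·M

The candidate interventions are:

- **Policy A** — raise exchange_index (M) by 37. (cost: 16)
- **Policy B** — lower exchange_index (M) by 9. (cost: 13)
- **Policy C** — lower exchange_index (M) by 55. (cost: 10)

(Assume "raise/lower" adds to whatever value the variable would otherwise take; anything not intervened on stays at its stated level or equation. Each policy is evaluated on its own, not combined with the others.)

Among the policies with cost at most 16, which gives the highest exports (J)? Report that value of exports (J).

713

Policy A (M + 37):
  M = 54 + 37 = 91
  J = 258 + 5·91 = 713
Policy B (M − 9):
  M = 54 − 9 = 45
  J = 258 + 5·45 = 483
Policy C (M − 55):
  M = 54 − 55 = -1
  J = 258 + 5·(-1) = 253
Comparing — Policy A: J=713, Policy B: J=483, Policy C: J=253. Highest is 713 (Policy A).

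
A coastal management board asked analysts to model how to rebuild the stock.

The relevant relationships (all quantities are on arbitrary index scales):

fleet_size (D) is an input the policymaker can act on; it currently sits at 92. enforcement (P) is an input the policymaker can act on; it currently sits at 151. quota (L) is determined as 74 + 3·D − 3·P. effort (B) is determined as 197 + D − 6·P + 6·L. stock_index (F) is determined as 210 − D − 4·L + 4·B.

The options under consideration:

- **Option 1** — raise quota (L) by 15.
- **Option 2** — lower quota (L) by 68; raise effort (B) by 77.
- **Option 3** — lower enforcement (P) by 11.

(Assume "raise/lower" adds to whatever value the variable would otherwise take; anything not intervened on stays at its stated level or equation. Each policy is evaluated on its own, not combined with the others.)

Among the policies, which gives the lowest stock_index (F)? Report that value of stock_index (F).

-5462

Option 1 (L + 15):
  D = 92
  P = 151
  L = 74 + 3·92 − 3·151 (+15 from intervention) = -88
  B = 197 + 92 − 6·151 + 6·(-88) = -1145
  F = 210 − 92 − 4·(-88) + 4·(-1145) = -4110
Option 2 (L − 68, B + 77):
  D = 92
  P = 151
  L = 74 + 3·92 − 3·151 (−68 from intervention) = -171
  B = 197 + 92 − 6·151 + 6·(-171) (+77 from intervention) = -1566
  F = 210 − 92 − 4·(-171) + 4·(-1566) = -5462
Option 3 (P − 11):
  D = 92
  P = 151 − 11 = 140
  L = 74 + 3·92 − 3·140 = -70
  B = 197 + 92 − 6·140 + 6·(-70) = -971
  F = 210 − 92 − 4·(-70) + 4·(-971) = -3486
Comparing — Option 1: F=-4110, Option 2: F=-5462, Option 3: F=-3486. Lowest is -5462 (Option 2).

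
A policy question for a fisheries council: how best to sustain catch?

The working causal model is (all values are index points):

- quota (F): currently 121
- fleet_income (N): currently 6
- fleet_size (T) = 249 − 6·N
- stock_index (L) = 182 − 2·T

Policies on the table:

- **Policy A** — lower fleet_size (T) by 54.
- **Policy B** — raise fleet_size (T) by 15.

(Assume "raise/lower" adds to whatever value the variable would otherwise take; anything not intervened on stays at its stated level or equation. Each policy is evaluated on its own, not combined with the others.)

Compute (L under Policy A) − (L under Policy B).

138

Policy A (T − 54):
  N = 6
  T = 249 − 6·6 (−54 from intervention) = 159
  L = 182 − 2·159 = -136
Policy B (T + 15):
  N = 6
  T = 249 − 6·6 (+15 from intervention) = 228
  L = 182 − 2·228 = -274
L: -136 − (-274) = 138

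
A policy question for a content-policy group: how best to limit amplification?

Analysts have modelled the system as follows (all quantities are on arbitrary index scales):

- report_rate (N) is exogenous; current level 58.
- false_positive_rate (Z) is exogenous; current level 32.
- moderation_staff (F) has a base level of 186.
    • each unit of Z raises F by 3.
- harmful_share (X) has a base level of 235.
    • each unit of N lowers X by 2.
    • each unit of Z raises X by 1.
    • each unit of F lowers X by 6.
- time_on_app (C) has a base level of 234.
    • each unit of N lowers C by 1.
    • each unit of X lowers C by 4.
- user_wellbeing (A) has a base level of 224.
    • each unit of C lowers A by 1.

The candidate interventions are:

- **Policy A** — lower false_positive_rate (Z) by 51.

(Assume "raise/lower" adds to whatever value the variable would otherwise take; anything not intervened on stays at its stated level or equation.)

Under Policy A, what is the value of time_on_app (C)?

2872

Policy A (Z − 51):
  N = 58
  Z = 32 − 51 = -19
  F = 186 + 3·(-19) = 129
  X = 235 − 2·58 + (-19) − 6·129 = -674
  C = 234 − 58 − 4·(-674) = 2872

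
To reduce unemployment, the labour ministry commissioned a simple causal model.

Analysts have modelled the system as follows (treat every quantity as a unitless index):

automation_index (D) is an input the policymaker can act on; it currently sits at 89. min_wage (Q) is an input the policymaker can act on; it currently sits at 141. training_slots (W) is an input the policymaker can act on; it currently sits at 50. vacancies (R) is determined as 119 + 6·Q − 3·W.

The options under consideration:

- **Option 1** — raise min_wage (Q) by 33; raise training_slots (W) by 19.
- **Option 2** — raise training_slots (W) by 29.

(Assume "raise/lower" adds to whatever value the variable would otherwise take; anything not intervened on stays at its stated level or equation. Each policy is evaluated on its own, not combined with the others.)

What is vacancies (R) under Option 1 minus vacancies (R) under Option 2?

Option 1 (Q + 33, W + 19):
  Q = 141 + 33 = 174
  W = 50 + 19 = 69
  R = 119 + 6·174 − 3·69 = 956
Option 2 (W + 29):
  Q = 141
  W = 50 + 29 = 79
  R = 119 + 6·141 − 3·79 = 728
R: 956 − 728 = 228

228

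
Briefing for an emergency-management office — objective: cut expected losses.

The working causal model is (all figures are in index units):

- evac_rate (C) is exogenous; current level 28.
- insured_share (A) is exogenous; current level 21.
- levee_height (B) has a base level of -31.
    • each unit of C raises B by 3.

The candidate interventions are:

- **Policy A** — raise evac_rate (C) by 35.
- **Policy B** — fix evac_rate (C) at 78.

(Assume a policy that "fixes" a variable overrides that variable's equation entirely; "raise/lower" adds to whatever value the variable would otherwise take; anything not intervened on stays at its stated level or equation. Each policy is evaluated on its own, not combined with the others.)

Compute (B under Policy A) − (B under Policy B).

-45

Policy A (C + 35):
  C = 28 + 35 = 63
  B = -31 + 3·63 = 158
Policy B (C := 78):
  C = 78
  B = -31 + 3·78 = 203
B: 158 − 203 = -45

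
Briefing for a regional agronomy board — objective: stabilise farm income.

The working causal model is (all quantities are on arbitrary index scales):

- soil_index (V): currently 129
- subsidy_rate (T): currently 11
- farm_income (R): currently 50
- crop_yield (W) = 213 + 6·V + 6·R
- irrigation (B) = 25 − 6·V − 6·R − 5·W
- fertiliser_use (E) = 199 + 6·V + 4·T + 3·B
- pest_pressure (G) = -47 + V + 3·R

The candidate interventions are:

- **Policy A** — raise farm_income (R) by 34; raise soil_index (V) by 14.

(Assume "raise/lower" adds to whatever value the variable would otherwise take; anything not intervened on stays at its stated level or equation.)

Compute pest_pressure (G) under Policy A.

348

Policy A (R + 34, V + 14):
  V = 129 + 14 = 143
  R = 50 + 34 = 84
  G = -47 + 143 + 3·84 = 348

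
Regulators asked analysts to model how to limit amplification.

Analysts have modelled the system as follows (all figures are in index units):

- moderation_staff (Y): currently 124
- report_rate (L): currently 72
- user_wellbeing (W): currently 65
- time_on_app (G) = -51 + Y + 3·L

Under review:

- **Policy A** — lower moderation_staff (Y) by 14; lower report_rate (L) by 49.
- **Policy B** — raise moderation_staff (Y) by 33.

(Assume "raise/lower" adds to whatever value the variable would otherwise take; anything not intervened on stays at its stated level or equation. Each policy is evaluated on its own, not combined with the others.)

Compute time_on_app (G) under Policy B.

Policy B (Y + 33):
  Y = 124 + 33 = 157
  L = 72
  G = -51 + 157 + 3·72 = 322

322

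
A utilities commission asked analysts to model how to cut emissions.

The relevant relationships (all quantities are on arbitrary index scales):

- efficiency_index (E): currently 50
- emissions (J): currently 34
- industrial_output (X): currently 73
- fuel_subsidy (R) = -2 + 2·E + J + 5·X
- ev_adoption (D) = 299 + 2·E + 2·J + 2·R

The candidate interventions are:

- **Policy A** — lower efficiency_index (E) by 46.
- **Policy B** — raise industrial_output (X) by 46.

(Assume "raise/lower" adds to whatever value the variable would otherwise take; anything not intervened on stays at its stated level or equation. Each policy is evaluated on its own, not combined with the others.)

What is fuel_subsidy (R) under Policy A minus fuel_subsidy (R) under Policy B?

-322

Policy A (E − 46):
  E = 50 − 46 = 4
  J = 34
  X = 73
  R = -2 + 2·4 + 34 + 5·73 = 405
Policy B (X + 46):
  E = 50
  J = 34
  X = 73 + 46 = 119
  R = -2 + 2·50 + 34 + 5·119 = 727
R: 405 − 727 = -322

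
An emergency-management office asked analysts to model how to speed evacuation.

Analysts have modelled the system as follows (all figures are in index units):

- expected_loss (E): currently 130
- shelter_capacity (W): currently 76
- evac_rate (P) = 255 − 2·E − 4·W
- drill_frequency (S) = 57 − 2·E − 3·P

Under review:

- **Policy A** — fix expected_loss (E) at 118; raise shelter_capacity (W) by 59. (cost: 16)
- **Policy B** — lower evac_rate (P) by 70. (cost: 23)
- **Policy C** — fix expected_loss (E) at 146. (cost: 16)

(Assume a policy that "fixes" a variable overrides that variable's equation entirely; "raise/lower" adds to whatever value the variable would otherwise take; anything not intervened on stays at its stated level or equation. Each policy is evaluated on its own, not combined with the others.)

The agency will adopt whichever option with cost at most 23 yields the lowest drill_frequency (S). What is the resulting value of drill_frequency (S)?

788

Policy A (E := 118, W + 59):
  E = 118
  W = 76 + 59 = 135
  P = 255 − 2·118 − 4·135 = -521
  S = 57 − 2·118 − 3·(-521) = 1384
Policy B (P − 70):
  E = 130
  W = 76
  P = 255 − 2·130 − 4·76 (−70 from intervention) = -379
  S = 57 − 2·130 − 3·(-379) = 934
Policy C (E := 146):
  E = 146
  W = 76
  P = 255 − 2·146 − 4·76 = -341
  S = 57 − 2·146 − 3·(-341) = 788
Comparing — Policy A: S=1384, Policy B: S=934, Policy C: S=788. Lowest is 788 (Policy C).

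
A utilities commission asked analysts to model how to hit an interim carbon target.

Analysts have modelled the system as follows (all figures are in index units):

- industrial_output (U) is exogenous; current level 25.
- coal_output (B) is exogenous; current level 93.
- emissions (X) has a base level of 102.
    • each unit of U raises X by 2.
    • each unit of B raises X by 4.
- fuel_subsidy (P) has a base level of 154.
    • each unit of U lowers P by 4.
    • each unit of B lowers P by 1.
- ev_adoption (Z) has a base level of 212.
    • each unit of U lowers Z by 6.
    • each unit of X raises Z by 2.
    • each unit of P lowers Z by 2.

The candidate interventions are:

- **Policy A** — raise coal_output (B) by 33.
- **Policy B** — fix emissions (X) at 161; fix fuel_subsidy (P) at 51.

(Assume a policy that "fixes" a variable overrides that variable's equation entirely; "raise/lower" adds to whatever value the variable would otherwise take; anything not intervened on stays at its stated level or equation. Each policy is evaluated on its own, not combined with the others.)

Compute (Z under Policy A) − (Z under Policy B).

Policy A (B + 33):
  U = 25
  B = 93 + 33 = 126
  X = 102 + 2·25 + 4·126 = 656
  P = 154 − 4·25 − 126 = -72
  Z = 212 − 6·25 + 2·656 − 2·(-72) = 1518
Policy B (X := 161, P := 51):
  U = 25
  B = 93
  X = 161
  P = 51
  Z = 212 − 6·25 + 2·161 − 2·51 = 282
Z: 1518 − 282 = 1236

1236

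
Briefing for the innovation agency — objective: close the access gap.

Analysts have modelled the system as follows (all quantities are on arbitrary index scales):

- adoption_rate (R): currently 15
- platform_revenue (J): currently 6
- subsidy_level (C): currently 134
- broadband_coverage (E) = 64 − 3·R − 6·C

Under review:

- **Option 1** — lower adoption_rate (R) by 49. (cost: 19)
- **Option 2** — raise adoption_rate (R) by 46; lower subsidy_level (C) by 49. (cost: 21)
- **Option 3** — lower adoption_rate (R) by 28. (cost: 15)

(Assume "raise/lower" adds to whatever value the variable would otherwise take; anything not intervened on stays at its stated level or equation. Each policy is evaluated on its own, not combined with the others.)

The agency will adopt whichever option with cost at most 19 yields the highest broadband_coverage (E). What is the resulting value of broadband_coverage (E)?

Option 1 (R − 49):
  R = 15 − 49 = -34
  C = 134
  E = 64 − 3·(-34) − 6·134 = -638
Option 3 (R − 28):
  R = 15 − 28 = -13
  C = 134
  E = 64 − 3·(-13) − 6·134 = -701
Comparing — Option 1: E=-638, Option 3: E=-701. Highest is -638 (Option 1).

-638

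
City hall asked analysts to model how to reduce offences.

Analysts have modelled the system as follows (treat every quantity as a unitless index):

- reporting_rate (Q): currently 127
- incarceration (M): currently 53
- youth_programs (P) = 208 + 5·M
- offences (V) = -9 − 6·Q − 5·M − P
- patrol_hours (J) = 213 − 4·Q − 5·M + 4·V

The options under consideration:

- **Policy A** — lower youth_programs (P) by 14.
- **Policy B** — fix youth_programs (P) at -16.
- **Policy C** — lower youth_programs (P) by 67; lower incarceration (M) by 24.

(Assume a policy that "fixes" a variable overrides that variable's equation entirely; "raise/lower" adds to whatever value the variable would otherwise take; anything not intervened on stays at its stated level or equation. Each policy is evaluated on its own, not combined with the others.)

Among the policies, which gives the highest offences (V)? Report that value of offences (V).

-1020

Policy A (P − 14):
  Q = 127
  M = 53
  P = 208 + 5·53 (−14 from intervention) = 459
  V = -9 − 6·127 − 5·53 − 459 = -1495
Policy B (P := -16):
  Q = 127
  M = 53
  P = -16
  V = -9 − 6·127 − 5·53 − (-16) = -1020
Policy C (P − 67, M − 24):
  Q = 127
  M = 53 − 24 = 29
  P = 208 + 5·29 (−67 from intervention) = 286
  V = -9 − 6·127 − 5·29 − 286 = -1202
Comparing — Policy A: V=-1495, Policy B: V=-1020, Policy C: V=-1202. Highest is -1020 (Policy B).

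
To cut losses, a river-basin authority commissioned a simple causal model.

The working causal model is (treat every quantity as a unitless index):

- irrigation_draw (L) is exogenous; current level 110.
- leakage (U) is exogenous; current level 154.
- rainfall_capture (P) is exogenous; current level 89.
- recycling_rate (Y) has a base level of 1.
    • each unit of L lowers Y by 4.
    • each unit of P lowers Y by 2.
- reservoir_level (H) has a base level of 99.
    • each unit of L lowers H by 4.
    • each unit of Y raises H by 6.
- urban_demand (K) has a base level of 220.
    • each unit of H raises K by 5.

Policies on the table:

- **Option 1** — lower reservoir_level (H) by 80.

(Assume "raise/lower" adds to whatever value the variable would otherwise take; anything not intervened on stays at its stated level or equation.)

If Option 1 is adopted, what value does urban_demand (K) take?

-20395

Option 1 (H − 80):
  L = 110
  P = 89
  Y = 1 − 4·110 − 2·89 = -617
  H = 99 − 4·110 + 6·(-617) (−80 from intervention) = -4123
  K = 220 + 5·(-4123) = -20395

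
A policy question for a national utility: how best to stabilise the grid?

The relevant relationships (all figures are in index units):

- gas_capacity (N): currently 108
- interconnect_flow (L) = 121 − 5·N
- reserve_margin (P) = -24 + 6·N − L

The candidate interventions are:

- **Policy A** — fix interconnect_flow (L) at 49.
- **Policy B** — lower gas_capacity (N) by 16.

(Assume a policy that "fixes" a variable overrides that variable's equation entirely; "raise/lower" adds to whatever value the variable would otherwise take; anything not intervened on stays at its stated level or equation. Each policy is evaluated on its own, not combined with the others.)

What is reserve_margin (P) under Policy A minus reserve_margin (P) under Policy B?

Policy A (L := 49):
  N = 108
  L = 49
  P = -24 + 6·108 − 49 = 575
Policy B (N − 16):
  N = 108 − 16 = 92
  L = 121 − 5·92 = -339
  P = -24 + 6·92 − (-339) = 867
P: 575 − 867 = -292

-292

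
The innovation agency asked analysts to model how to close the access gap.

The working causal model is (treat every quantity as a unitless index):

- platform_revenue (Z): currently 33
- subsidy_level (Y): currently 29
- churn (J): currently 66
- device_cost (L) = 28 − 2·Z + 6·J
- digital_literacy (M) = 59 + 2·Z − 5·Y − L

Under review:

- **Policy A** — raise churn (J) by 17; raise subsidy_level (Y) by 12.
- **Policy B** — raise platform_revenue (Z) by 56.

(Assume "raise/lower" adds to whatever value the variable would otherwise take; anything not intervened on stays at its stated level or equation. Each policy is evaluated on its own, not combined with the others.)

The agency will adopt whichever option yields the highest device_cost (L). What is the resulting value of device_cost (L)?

460

Policy A (J + 17, Y + 12):
  Z = 33
  J = 66 + 17 = 83
  L = 28 − 2·33 + 6·83 = 460
Policy B (Z + 56):
  Z = 33 + 56 = 89
  J = 66
  L = 28 − 2·89 + 6·66 = 246
Comparing — Policy A: L=460, Policy B: L=246. Highest is 460 (Policy A).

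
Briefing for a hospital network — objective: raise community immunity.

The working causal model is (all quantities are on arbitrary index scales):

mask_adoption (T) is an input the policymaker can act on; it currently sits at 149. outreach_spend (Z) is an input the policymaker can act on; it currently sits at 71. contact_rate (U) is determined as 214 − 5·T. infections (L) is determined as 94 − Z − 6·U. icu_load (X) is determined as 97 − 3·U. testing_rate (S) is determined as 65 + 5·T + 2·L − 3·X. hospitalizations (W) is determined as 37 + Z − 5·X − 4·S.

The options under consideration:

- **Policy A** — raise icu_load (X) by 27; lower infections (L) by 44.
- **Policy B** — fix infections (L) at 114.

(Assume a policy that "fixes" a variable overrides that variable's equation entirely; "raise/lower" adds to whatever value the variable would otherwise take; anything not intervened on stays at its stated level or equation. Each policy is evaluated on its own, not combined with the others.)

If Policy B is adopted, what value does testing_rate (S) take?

-4032

Policy B (L := 114):
  T = 149
  Z = 71
  U = 214 − 5·149 = -531
  L = 114
  X = 97 − 3·(-531) = 1690
  S = 65 + 5·149 + 2·114 − 3·1690 = -4032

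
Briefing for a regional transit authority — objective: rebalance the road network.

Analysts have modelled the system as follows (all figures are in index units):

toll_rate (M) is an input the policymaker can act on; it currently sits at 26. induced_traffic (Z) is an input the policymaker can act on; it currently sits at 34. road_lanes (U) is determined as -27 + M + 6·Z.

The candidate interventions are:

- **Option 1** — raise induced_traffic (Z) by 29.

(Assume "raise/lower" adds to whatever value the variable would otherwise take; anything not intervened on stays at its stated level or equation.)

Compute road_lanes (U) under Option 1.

377

Option 1 (Z + 29):
  M = 26
  Z = 34 + 29 = 63
  U = -27 + 26 + 6·63 = 377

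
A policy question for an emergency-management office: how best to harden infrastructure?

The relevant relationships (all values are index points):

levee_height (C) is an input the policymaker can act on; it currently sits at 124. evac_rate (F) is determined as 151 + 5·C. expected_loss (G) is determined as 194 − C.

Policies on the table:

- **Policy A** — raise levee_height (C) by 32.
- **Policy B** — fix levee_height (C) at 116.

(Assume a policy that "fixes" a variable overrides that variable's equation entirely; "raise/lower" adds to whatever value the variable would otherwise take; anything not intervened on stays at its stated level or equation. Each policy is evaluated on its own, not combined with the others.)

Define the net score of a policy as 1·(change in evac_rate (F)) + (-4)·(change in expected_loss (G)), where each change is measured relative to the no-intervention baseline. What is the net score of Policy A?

288

Baseline:
  C = 124
  F = 151 + 5·124 = 771
  G = 194 − 124 = 70
Policy A (C + 32):
  C = 124 + 32 = 156
  F = 151 + 5·156 = 931
  G = 194 − 156 = 38
ΔF = 931 − 771 = 160; ΔG = 38 − 70 = -32
Score = 1·160 + (-4)·(-32) = 288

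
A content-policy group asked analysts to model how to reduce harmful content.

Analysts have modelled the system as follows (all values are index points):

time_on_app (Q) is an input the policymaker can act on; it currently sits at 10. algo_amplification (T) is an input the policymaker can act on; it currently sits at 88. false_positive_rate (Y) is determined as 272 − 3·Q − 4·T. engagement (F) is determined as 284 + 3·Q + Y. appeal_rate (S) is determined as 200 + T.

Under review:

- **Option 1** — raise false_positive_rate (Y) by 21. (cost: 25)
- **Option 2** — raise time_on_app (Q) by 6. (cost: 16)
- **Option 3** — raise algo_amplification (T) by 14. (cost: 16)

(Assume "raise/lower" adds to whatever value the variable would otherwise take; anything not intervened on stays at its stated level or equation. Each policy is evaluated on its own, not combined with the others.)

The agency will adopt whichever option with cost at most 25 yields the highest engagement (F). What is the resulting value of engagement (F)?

Option 1 (Y + 21):
  Q = 10
  T = 88
  Y = 272 − 3·10 − 4·88 (+21 from intervention) = -89
  F = 284 + 3·10 + (-89) = 225
Option 2 (Q + 6):
  Q = 10 + 6 = 16
  T = 88
  Y = 272 − 3·16 − 4·88 = -128
  F = 284 + 3·16 + (-128) = 204
Option 3 (T + 14):
  Q = 10
  T = 88 + 14 = 102
  Y = 272 − 3·10 − 4·102 = -166
  F = 284 + 3·10 + (-166) = 148
Comparing — Option 1: F=225, Option 2: F=204, Option 3: F=148. Highest is 225 (Option 1).

225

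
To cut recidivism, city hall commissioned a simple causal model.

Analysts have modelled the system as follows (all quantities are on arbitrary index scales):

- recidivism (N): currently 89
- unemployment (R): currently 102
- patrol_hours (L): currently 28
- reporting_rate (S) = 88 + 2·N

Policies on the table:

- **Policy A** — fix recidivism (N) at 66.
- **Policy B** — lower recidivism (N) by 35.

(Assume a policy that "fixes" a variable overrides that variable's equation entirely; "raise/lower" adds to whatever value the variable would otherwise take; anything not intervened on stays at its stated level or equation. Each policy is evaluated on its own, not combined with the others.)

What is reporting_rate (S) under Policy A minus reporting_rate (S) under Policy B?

24

Policy A (N := 66):
  N = 66
  S = 88 + 2·66 = 220
Policy B (N − 35):
  N = 89 − 35 = 54
  S = 88 + 2·54 = 196
S: 220 − 196 = 24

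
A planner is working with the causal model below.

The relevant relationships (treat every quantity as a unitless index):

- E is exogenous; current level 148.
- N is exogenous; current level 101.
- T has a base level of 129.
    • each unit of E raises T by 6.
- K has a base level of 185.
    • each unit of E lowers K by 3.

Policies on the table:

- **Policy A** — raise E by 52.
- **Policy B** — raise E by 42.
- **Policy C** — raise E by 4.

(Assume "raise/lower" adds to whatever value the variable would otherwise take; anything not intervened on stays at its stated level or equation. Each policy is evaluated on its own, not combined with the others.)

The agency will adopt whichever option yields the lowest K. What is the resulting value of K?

-415

Policy A (E + 52):
  E = 148 + 52 = 200
  K = 185 − 3·200 = -415
Policy B (E + 42):
  E = 148 + 42 = 190
  K = 185 − 3·190 = -385
Policy C (E + 4):
  E = 148 + 4 = 152
  K = 185 − 3·152 = -271
Comparing — Policy A: K=-415, Policy B: K=-385, Policy C: K=-271. Lowest is -415 (Policy A).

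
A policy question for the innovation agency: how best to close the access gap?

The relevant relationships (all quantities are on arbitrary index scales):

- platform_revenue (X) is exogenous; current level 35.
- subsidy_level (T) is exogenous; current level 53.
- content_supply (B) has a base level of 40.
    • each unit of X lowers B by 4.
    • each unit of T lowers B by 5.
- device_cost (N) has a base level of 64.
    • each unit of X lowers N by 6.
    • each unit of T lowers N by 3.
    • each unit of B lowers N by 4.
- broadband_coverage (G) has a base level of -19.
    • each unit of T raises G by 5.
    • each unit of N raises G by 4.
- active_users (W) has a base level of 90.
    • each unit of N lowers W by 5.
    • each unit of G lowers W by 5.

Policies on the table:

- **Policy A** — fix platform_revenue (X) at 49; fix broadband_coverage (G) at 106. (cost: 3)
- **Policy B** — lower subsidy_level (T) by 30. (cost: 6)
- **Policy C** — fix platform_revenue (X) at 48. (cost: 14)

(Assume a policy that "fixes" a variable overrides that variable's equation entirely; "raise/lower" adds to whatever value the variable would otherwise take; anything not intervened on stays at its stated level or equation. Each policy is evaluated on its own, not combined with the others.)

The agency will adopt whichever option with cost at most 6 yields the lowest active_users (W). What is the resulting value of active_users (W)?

Policy A (X := 49, G := 106):
  X = 49
  T = 53
  B = 40 − 4·49 − 5·53 = -421
  N = 64 − 6·49 − 3·53 − 4·(-421) = 1295
  G = 106
  W = 90 − 5·1295 − 5·106 = -6915
Policy B (T − 30):
  X = 35
  T = 53 − 30 = 23
  B = 40 − 4·35 − 5·23 = -215
  N = 64 − 6·35 − 3·23 − 4·(-215) = 645
  G = -19 + 5·23 + 4·645 = 2676
  W = 90 − 5·645 − 5·2676 = -16515
Comparing — Policy A: W=-6915, Policy B: W=-16515. Lowest is -16515 (Policy B).

-16515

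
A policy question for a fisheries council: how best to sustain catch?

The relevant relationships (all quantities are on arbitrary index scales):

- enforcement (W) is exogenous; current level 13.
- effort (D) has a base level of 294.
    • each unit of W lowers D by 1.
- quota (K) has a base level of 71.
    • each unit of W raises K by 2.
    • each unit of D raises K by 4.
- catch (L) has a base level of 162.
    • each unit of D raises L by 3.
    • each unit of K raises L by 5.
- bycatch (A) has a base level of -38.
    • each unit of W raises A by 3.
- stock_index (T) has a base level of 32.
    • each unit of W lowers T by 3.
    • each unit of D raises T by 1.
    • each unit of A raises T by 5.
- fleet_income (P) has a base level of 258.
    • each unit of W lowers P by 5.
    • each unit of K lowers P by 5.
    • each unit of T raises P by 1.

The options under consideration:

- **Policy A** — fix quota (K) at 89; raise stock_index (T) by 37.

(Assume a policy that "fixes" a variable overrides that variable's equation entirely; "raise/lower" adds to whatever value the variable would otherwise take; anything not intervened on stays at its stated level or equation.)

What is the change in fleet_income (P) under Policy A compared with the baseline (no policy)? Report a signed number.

Baseline:
  W = 13
  D = 294 − 13 = 281
  K = 71 + 2·13 + 4·281 = 1221
  A = -38 + 3·13 = 1
  T = 32 − 3·13 + 281 + 5·1 = 279
  P = 258 − 5·13 − 5·1221 + 279 = -5633
Policy A (K := 89, T + 37):
  W = 13
  D = 294 − 13 = 281
  K = 89
  A = -38 + 3·13 = 1
  T = 32 − 3·13 + 281 + 5·1 (+37 from intervention) = 316
  P = 258 − 5·13 − 5·89 + 316 = 64
Change in P: 64 − (-5633) = 5697

5697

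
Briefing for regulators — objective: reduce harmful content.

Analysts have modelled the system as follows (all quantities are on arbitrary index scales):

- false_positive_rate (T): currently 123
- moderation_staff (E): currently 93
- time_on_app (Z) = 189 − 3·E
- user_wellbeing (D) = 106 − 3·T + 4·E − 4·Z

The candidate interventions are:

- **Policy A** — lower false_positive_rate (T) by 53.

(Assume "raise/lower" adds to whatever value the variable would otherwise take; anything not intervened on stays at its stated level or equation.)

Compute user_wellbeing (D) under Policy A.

Policy A (T − 53):
  T = 123 − 53 = 70
  E = 93
  Z = 189 − 3·93 = -90
  D = 106 − 3·70 + 4·93 − 4·(-90) = 628

628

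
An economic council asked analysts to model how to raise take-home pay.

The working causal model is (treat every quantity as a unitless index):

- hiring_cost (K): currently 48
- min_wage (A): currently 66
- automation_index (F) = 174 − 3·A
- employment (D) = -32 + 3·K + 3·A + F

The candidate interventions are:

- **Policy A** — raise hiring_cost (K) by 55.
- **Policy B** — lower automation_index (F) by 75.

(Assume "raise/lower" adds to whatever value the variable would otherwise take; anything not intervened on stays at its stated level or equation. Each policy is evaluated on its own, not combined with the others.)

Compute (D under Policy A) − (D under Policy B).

240

Policy A (K + 55):
  K = 48 + 55 = 103
  A = 66
  F = 174 − 3·66 = -24
  D = -32 + 3·103 + 3·66 + (-24) = 451
Policy B (F − 75):
  K = 48
  A = 66
  F = 174 − 3·66 (−75 from intervention) = -99
  D = -32 + 3·48 + 3·66 + (-99) = 211
D: 451 − 211 = 240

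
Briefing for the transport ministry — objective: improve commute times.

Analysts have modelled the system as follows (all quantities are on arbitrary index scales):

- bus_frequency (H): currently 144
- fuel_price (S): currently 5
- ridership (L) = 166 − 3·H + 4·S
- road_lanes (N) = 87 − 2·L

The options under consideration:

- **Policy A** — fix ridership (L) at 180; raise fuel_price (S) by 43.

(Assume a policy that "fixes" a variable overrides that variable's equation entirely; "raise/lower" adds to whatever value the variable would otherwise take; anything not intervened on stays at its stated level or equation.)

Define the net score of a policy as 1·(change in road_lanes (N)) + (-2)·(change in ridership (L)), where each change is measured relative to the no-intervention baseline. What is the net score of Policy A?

-1704

Baseline:
  H = 144
  S = 5
  L = 166 − 3·144 + 4·5 = -246
  N = 87 − 2·(-246) = 579
Policy A (L := 180, S + 43):
  H = 144
  S = 5 + 43 = 48
  L = 180
  N = 87 − 2·180 = -273
ΔN = -273 − 579 = -852; ΔL = 180 − (-246) = 426
Score = 1·(-852) + (-2)·426 = -1704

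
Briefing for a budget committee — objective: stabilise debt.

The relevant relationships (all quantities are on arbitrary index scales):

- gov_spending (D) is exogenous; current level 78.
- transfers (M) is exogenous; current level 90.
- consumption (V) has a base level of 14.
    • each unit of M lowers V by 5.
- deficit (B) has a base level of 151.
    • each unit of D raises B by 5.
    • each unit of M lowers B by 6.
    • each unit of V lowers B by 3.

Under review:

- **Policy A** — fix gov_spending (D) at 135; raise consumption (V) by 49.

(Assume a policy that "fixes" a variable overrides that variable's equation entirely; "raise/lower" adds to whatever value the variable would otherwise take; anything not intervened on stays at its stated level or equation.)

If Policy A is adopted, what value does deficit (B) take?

1447

Policy A (D := 135, V + 49):
  D = 135
  M = 90
  V = 14 − 5·90 (+49 from intervention) = -387
  B = 151 + 5·135 − 6·90 − 3·(-387) = 1447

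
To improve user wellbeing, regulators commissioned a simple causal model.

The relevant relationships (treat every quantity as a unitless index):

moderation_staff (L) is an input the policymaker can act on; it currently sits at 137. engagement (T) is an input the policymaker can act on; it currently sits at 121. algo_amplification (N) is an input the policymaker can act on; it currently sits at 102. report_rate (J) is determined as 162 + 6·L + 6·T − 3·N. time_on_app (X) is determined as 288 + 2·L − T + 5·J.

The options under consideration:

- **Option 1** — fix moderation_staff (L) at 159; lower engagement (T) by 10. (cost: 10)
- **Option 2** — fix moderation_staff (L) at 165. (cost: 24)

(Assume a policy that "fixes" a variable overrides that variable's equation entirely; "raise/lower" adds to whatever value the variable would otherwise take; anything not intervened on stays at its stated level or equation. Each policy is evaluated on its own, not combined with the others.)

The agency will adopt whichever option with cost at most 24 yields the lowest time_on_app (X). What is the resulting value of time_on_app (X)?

7875

Option 1 (L := 159, T − 10):
  L = 159
  T = 121 − 10 = 111
  N = 102
  J = 162 + 6·159 + 6·111 − 3·102 = 1476
  X = 288 + 2·159 − 111 + 5·1476 = 7875
Option 2 (L := 165):
  L = 165
  T = 121
  N = 102
  J = 162 + 6·165 + 6·121 − 3·102 = 1572
  X = 288 + 2·165 − 121 + 5·1572 = 8357
Comparing — Option 1: X=7875, Option 2: X=8357. Lowest is 7875 (Option 1).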